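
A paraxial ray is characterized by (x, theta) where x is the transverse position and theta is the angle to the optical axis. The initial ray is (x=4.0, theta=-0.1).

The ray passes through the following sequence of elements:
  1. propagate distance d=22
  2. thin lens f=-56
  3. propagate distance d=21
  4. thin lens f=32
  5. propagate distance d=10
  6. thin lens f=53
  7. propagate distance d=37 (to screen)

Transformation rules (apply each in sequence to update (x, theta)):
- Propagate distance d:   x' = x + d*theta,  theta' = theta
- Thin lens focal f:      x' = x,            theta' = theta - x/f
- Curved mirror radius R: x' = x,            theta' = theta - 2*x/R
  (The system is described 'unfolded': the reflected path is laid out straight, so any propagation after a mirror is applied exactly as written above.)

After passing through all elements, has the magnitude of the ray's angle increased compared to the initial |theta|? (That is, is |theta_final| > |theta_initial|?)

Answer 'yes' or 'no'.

Answer: no

Derivation:
Initial: x=4.0000 theta=-0.1000
After 1 (propagate distance d=22): x=1.8000 theta=-0.1000
After 2 (thin lens f=-56): x=1.8000 theta=-19/280 (≈-0.0679)
After 3 (propagate distance d=21): x=0.3750 theta=-19/280 (≈-0.0679)
After 4 (thin lens f=32): x=0.3750 theta=-713/8960 (≈-0.0796)
After 5 (propagate distance d=10): x=-377/896 (≈-0.4208) theta=-713/8960 (≈-0.0796)
After 6 (thin lens f=53): x=-377/896 (≈-0.4208) theta=-34019/474880 (≈-0.0716)
After 7 (propagate distance d=37 (to screen)): x=-208359/67840 (≈-3.0713) theta=-34019/474880 (≈-0.0716)
|theta_initial|=0.1000 |theta_final|=34019/474880 (≈0.0716) -> not increased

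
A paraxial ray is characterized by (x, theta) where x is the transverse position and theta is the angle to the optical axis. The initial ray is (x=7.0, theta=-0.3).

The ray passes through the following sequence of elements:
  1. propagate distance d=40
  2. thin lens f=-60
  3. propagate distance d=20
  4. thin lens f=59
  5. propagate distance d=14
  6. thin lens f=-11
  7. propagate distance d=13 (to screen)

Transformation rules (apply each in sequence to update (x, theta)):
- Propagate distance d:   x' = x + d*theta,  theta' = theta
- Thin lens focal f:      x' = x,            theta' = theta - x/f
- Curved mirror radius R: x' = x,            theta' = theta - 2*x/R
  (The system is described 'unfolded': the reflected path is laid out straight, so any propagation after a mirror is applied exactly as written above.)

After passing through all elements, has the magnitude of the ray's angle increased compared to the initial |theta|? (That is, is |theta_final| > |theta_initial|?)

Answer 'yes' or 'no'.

Initial: x=7.0000 theta=-0.3000
After 1 (propagate distance d=40): x=-5.0000 theta=-0.3000
After 2 (thin lens f=-60): x=-5.0000 theta=-23/60 (≈-0.3833)
After 3 (propagate distance d=20): x=-38/3 (≈-12.6667) theta=-23/60 (≈-0.3833)
After 4 (thin lens f=59): x=-38/3 (≈-12.6667) theta=-199/1180 (≈-0.1686)
After 5 (propagate distance d=14): x=-26599/1770 (≈-15.0277) theta=-199/1180 (≈-0.1686)
After 6 (thin lens f=-11): x=-26599/1770 (≈-15.0277) theta=-11953/7788 (≈-1.5348)
After 7 (propagate distance d=13 (to screen)): x=-454041/12980 (≈-34.9800) theta=-11953/7788 (≈-1.5348)
|theta_initial|=0.3000 |theta_final|=11953/7788 (≈1.5348) -> increased

Answer: yes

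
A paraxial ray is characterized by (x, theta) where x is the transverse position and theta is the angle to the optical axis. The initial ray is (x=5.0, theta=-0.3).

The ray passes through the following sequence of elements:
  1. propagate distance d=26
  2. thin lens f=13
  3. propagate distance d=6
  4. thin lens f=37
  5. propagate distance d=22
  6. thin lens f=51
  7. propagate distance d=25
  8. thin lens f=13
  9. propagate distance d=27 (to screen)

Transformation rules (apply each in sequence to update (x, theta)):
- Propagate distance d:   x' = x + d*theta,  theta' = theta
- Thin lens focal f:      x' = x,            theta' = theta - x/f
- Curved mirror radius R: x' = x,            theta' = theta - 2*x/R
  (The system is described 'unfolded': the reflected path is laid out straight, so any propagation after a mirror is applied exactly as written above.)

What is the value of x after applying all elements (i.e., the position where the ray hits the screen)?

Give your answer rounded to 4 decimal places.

Answer: 3.4540

Derivation:
Initial: x=5.0000 theta=-0.3000
After 1 (propagate distance d=26): x=-2.8000 theta=-0.3000
After 2 (thin lens f=13): x=-2.8000 theta=-11/130 (≈-0.0846)
After 3 (propagate distance d=6): x=-43/13 (≈-3.3077) theta=-11/130 (≈-0.0846)
After 4 (thin lens f=37): x=-43/13 (≈-3.3077) theta=23/4810 (≈0.0048)
After 5 (propagate distance d=22): x=-7702/2405 (≈-3.2025) theta=23/4810 (≈0.0048)
After 6 (thin lens f=51): x=-7702/2405 (≈-3.2025) theta=16577/245310 (≈0.0676)
After 7 (propagate distance d=25): x=-371179/245310 (≈-1.5131) theta=16577/245310 (≈0.0676)
After 8 (thin lens f=13): x=-371179/245310 (≈-1.5131) theta=19556/106301 (≈0.1840)
After 9 (propagate distance d=27 (to screen)): x=11015033/3189030 (≈3.4540) theta=19556/106301 (≈0.1840)
Rounded to 4 decimal places: x = 3.4540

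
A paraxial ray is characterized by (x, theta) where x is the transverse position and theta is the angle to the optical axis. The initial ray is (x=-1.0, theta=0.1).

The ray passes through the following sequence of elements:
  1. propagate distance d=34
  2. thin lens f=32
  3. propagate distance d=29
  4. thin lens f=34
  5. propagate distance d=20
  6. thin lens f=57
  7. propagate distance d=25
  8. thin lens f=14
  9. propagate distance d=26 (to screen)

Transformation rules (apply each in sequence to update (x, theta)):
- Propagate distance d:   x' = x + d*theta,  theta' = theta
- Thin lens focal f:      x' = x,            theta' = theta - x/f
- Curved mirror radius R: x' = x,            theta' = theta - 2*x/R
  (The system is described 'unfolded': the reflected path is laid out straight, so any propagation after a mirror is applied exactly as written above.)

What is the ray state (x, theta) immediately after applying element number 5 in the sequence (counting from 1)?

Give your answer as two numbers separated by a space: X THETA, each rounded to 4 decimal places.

Initial: x=-1.0000 theta=0.1000
After 1 (propagate distance d=34): x=2.4000 theta=0.1000
After 2 (thin lens f=32): x=2.4000 theta=0.0250
After 3 (propagate distance d=29): x=3.1250 theta=0.0250
After 4 (thin lens f=34): x=3.1250 theta=-91/1360 (≈-0.0669)
After 5 (propagate distance d=20): x=243/136 (≈1.7868) theta=-91/1360 (≈-0.0669)
Rounded to 4 decimal places: x = 1.7868, theta = -0.0669

Answer: 1.7868 -0.0669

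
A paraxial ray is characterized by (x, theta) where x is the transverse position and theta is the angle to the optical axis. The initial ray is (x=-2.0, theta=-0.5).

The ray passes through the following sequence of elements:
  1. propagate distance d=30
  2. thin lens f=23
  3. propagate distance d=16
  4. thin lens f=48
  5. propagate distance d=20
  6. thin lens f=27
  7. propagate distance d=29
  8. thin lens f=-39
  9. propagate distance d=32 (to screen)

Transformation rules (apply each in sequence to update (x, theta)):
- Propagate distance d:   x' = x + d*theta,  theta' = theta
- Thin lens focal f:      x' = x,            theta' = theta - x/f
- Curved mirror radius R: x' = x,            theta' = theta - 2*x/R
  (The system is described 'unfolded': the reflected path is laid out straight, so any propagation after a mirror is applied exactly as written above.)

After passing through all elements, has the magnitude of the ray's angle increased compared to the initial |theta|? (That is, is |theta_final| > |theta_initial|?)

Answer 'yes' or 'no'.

Answer: yes

Derivation:
Initial: x=-2.0000 theta=-0.5000
After 1 (propagate distance d=30): x=-17.0000 theta=-0.5000
After 2 (thin lens f=23): x=-17.0000 theta=11/46 (≈0.2391)
After 3 (propagate distance d=16): x=-303/23 (≈-13.1739) theta=11/46 (≈0.2391)
After 4 (thin lens f=48): x=-303/23 (≈-13.1739) theta=189/368 (≈0.5136)
After 5 (propagate distance d=20): x=-267/92 (≈-2.9022) theta=189/368 (≈0.5136)
After 6 (thin lens f=27): x=-267/92 (≈-2.9022) theta=2057/3312 (≈0.6211)
After 7 (propagate distance d=29): x=50041/3312 (≈15.1090) theta=2057/3312 (≈0.6211)
After 8 (thin lens f=-39): x=50041/3312 (≈15.1090) theta=16283/16146 (≈1.0085)
After 9 (propagate distance d=32 (to screen)): x=266089/5616 (≈47.3805) theta=16283/16146 (≈1.0085)
|theta_initial|=0.5000 |theta_final|=16283/16146 (≈1.0085) -> increased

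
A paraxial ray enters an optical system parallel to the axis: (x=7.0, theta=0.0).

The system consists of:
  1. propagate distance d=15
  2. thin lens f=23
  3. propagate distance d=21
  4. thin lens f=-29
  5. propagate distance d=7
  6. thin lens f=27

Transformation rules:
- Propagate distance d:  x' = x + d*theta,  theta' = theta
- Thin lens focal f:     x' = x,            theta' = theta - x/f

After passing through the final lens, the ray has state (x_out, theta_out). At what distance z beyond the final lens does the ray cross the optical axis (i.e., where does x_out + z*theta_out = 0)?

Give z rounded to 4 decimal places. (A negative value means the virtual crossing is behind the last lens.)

Initial: x=7.0000 theta=0.0000
After 1 (propagate distance d=15): x=7.0000 theta=0.0000
After 2 (thin lens f=23): x=7.0000 theta=-7/23 (≈-0.3043)
After 3 (propagate distance d=21): x=14/23 (≈0.6087) theta=-7/23 (≈-0.3043)
After 4 (thin lens f=-29): x=14/23 (≈0.6087) theta=-189/667 (≈-0.2834)
After 5 (propagate distance d=7): x=-917/667 (≈-1.3748) theta=-189/667 (≈-0.2834)
After 6 (thin lens f=27): x=-917/667 (≈-1.3748) theta=-182/783 (≈-0.2324)
z_focus = -x_out/theta_out = -(-917/667)/(-182/783) = -3537/598 ≈ -5.9147
Rounded to 4 decimal places: z = -5.9147

Answer: -5.9147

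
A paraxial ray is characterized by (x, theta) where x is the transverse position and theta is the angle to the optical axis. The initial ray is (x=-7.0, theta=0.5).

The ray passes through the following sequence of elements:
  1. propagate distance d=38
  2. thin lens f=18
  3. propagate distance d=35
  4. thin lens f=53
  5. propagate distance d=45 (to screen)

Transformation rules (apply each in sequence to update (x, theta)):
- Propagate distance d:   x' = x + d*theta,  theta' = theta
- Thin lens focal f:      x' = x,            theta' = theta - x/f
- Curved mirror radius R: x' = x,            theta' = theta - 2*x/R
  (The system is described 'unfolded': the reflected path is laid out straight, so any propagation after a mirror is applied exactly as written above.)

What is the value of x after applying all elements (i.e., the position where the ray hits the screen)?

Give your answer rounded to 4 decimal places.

Answer: -6.5692

Derivation:
Initial: x=-7.0000 theta=0.5000
After 1 (propagate distance d=38): x=12.0000 theta=0.5000
After 2 (thin lens f=18): x=12.0000 theta=-1/6 (≈-0.1667)
After 3 (propagate distance d=35): x=37/6 (≈6.1667) theta=-1/6 (≈-0.1667)
After 4 (thin lens f=53): x=37/6 (≈6.1667) theta=-15/53 (≈-0.2830)
After 5 (propagate distance d=45 (to screen)): x=-2089/318 (≈-6.5692) theta=-15/53 (≈-0.2830)
Rounded to 4 decimal places: x = -6.5692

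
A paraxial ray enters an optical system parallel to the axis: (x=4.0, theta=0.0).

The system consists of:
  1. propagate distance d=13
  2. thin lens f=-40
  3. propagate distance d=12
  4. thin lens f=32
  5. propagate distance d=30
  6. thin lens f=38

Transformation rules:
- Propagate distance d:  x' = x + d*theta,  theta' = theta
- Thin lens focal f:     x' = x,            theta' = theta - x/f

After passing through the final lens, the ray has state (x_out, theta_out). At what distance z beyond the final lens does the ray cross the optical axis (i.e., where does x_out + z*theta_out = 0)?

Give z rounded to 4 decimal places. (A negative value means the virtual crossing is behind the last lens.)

Answer: 22.1667

Derivation:
Initial: x=4.0000 theta=0.0000
After 1 (propagate distance d=13): x=4.0000 theta=0.0000
After 2 (thin lens f=-40): x=4.0000 theta=0.1000
After 3 (propagate distance d=12): x=5.2000 theta=0.1000
After 4 (thin lens f=32): x=5.2000 theta=-0.0625
After 5 (propagate distance d=30): x=3.3250 theta=-0.0625
After 6 (thin lens f=38): x=3.3250 theta=-0.1500
z_focus = -x_out/theta_out = -(3.3250)/(-0.1500) = 133/6 ≈ 22.1667
Rounded to 4 decimal places: z = 22.1667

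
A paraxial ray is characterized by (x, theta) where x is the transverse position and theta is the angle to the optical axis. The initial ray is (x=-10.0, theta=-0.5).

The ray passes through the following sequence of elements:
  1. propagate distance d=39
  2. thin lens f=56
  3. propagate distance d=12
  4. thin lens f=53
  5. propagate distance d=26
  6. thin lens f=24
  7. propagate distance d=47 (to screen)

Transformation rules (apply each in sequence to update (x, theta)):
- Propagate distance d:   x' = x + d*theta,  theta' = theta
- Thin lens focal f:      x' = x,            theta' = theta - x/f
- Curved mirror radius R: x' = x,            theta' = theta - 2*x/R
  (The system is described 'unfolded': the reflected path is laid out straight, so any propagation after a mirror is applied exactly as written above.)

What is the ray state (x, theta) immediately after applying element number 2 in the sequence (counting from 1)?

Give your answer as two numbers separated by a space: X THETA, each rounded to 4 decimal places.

Answer: -29.5000 0.0268

Derivation:
Initial: x=-10.0000 theta=-0.5000
After 1 (propagate distance d=39): x=-29.5000 theta=-0.5000
After 2 (thin lens f=56): x=-29.5000 theta=3/112 (≈0.0268)
Rounded to 4 decimal places: x = -29.5000, theta = 0.0268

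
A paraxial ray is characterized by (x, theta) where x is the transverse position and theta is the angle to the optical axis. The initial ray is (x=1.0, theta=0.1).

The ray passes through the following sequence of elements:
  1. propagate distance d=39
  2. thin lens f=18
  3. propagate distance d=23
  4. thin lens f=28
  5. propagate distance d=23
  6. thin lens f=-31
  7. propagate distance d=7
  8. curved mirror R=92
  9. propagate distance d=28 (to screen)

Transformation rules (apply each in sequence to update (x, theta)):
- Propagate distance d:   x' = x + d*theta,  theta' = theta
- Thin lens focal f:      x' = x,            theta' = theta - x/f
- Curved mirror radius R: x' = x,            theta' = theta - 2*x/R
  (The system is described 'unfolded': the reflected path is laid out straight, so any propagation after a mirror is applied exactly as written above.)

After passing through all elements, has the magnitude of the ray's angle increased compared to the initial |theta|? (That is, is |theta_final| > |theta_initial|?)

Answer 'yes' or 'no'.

Initial: x=1.0000 theta=0.1000
After 1 (propagate distance d=39): x=4.9000 theta=0.1000
After 2 (thin lens f=18): x=4.9000 theta=-31/180 (≈-0.1722)
After 3 (propagate distance d=23): x=169/180 (≈0.9389) theta=-31/180 (≈-0.1722)
After 4 (thin lens f=28): x=169/180 (≈0.9389) theta=-1037/5040 (≈-0.2058)
After 5 (propagate distance d=23): x=-6373/1680 (≈-3.7935) theta=-1037/5040 (≈-0.2058)
After 6 (thin lens f=-31): x=-6373/1680 (≈-3.7935) theta=-25633/78120 (≈-0.3281)
After 7 (propagate distance d=7): x=-951551/156240 (≈-6.0903) theta=-25633/78120 (≈-0.3281)
After 8 (curved mirror R=92): x=-951551/156240 (≈-6.0903) theta=-13397/68448 (≈-0.1957)
After 9 (propagate distance d=28 (to screen)): x=-41579263/3593520 (≈-11.5706) theta=-13397/68448 (≈-0.1957)
|theta_initial|=0.1000 |theta_final|=13397/68448 (≈0.1957) -> increased

Answer: yes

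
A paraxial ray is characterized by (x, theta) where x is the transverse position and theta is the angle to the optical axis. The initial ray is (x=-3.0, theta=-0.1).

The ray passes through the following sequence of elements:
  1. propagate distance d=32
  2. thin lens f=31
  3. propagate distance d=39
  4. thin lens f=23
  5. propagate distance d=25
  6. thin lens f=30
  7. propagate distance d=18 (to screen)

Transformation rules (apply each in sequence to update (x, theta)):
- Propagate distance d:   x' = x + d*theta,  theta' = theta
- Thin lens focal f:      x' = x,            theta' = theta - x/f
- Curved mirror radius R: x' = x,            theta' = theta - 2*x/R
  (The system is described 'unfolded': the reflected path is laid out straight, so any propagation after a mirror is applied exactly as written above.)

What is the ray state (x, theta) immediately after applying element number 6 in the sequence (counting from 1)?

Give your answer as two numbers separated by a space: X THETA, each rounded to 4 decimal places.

Answer: 2.7000 0.1100

Derivation:
Initial: x=-3.0000 theta=-0.1000
After 1 (propagate distance d=32): x=-6.2000 theta=-0.1000
After 2 (thin lens f=31): x=-6.2000 theta=0.1000
After 3 (propagate distance d=39): x=-2.3000 theta=0.1000
After 4 (thin lens f=23): x=-2.3000 theta=0.2000
After 5 (propagate distance d=25): x=2.7000 theta=0.2000
After 6 (thin lens f=30): x=2.7000 theta=0.1100
Rounded to 4 decimal places: x = 2.7000, theta = 0.1100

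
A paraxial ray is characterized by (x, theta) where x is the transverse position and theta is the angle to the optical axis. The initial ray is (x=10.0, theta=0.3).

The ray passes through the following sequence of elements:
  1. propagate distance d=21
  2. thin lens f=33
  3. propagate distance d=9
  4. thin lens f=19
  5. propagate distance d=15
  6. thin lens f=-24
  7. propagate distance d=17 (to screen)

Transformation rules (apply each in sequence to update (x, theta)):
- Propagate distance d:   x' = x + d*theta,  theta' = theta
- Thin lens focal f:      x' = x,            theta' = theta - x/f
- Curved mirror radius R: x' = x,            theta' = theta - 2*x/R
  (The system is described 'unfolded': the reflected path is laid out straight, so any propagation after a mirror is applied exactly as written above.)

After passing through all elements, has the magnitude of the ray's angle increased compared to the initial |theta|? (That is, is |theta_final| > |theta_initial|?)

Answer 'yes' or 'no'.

Initial: x=10.0000 theta=0.3000
After 1 (propagate distance d=21): x=16.3000 theta=0.3000
After 2 (thin lens f=33): x=16.3000 theta=-32/165 (≈-0.1939)
After 3 (propagate distance d=9): x=1601/110 (≈14.5545) theta=-32/165 (≈-0.1939)
After 4 (thin lens f=19): x=1601/110 (≈14.5545) theta=-6019/6270 (≈-0.9600)
After 5 (propagate distance d=15): x=162/1045 (≈0.1550) theta=-6019/6270 (≈-0.9600)
After 6 (thin lens f=-24): x=162/1045 (≈0.1550) theta=-1087/1140 (≈-0.9535)
After 7 (propagate distance d=17 (to screen)): x=-40265/2508 (≈-16.0546) theta=-1087/1140 (≈-0.9535)
|theta_initial|=0.3000 |theta_final|=1087/1140 (≈0.9535) -> increased

Answer: yes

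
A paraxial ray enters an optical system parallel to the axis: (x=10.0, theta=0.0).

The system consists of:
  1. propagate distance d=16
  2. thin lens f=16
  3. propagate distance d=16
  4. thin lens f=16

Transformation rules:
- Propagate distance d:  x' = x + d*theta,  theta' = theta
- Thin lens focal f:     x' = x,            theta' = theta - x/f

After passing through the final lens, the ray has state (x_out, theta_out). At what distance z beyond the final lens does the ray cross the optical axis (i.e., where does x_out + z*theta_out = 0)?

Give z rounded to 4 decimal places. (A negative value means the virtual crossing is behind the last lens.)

Initial: x=10.0000 theta=0.0000
After 1 (propagate distance d=16): x=10.0000 theta=0.0000
After 2 (thin lens f=16): x=10.0000 theta=-0.6250
After 3 (propagate distance d=16): x=0.0000 theta=-0.6250
After 4 (thin lens f=16): x=0.0000 theta=-0.6250
z_focus = -x_out/theta_out = -(0.0000)/(-0.6250) = 0.0000
Rounded to 4 decimal places: z = 0.0000

Answer: 0.0000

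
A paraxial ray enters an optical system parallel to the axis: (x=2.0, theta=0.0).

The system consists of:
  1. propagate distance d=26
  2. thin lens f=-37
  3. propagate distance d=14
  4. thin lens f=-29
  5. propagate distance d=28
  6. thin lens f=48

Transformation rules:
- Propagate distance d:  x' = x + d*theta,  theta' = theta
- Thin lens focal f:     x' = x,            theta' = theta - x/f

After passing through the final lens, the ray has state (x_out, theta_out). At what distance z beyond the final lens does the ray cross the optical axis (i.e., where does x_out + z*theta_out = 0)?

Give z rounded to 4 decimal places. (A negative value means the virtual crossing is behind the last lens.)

Initial: x=2.0000 theta=0.0000
After 1 (propagate distance d=26): x=2.0000 theta=0.0000
After 2 (thin lens f=-37): x=2.0000 theta=2/37 (≈0.0541)
After 3 (propagate distance d=14): x=102/37 (≈2.7568) theta=2/37 (≈0.0541)
After 4 (thin lens f=-29): x=102/37 (≈2.7568) theta=160/1073 (≈0.1491)
After 5 (propagate distance d=28): x=7438/1073 (≈6.9320) theta=160/1073 (≈0.1491)
After 6 (thin lens f=48): x=7438/1073 (≈6.9320) theta=121/25752 (≈0.0047)
z_focus = -x_out/theta_out = -(7438/1073)/(121/25752) = -178512/121 ≈ -1475.3058
Rounded to 4 decimal places: z = -1475.3058

Answer: -1475.3058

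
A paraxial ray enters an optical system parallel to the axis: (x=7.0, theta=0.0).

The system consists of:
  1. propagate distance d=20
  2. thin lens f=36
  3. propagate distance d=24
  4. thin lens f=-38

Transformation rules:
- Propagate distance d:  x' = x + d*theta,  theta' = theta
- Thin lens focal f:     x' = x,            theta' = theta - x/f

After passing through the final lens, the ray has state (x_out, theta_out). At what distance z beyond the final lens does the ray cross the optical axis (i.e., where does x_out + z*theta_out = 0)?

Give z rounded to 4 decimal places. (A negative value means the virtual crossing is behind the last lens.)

Initial: x=7.0000 theta=0.0000
After 1 (propagate distance d=20): x=7.0000 theta=0.0000
After 2 (thin lens f=36): x=7.0000 theta=-7/36 (≈-0.1944)
After 3 (propagate distance d=24): x=7/3 (≈2.3333) theta=-7/36 (≈-0.1944)
After 4 (thin lens f=-38): x=7/3 (≈2.3333) theta=-91/684 (≈-0.1330)
z_focus = -x_out/theta_out = -(7/3)/(-91/684) = 228/13 ≈ 17.5385
Rounded to 4 decimal places: z = 17.5385

Answer: 17.5385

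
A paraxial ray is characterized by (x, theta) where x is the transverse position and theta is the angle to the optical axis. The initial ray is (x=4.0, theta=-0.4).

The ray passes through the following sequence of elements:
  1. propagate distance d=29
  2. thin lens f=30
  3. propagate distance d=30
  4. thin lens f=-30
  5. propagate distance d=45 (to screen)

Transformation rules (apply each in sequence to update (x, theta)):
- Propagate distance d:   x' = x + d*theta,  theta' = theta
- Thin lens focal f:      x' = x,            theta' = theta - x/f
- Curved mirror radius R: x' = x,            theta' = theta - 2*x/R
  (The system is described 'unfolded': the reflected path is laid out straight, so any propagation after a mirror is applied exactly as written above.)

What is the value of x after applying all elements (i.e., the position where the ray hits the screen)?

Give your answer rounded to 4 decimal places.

Answer: -36.6000

Derivation:
Initial: x=4.0000 theta=-0.4000
After 1 (propagate distance d=29): x=-7.6000 theta=-0.4000
After 2 (thin lens f=30): x=-7.6000 theta=-11/75 (≈-0.1467)
After 3 (propagate distance d=30): x=-12.0000 theta=-11/75 (≈-0.1467)
After 4 (thin lens f=-30): x=-12.0000 theta=-41/75 (≈-0.5467)
After 5 (propagate distance d=45 (to screen)): x=-36.6000 theta=-41/75 (≈-0.5467)
Rounded to 4 decimal places: x = -36.6000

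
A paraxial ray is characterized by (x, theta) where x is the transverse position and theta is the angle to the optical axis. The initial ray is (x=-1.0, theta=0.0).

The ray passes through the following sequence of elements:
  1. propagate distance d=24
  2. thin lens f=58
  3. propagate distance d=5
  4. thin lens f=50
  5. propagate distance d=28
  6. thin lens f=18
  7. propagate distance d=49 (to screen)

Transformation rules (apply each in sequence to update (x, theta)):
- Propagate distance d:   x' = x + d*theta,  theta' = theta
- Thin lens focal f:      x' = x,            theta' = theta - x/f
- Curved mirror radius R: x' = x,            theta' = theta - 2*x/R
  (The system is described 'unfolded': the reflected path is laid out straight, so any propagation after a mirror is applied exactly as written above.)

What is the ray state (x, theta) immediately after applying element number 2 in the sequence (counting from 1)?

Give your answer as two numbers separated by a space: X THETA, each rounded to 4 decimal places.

Initial: x=-1.0000 theta=0.0000
After 1 (propagate distance d=24): x=-1.0000 theta=0.0000
After 2 (thin lens f=58): x=-1.0000 theta=1/58 (≈0.0172)
Rounded to 4 decimal places: x = -1.0000, theta = 0.0172

Answer: -1.0000 0.0172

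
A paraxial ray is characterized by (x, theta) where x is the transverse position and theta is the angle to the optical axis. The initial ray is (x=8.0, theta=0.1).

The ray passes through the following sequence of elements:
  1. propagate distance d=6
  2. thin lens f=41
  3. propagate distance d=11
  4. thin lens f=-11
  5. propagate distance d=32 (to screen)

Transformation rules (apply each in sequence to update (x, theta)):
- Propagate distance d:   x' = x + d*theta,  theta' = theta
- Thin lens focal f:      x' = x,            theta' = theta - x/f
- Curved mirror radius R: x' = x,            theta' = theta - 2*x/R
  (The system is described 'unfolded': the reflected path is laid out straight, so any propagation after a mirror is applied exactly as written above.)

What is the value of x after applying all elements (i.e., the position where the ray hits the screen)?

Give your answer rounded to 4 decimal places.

Answer: 25.3865

Derivation:
Initial: x=8.0000 theta=0.1000
After 1 (propagate distance d=6): x=8.6000 theta=0.1000
After 2 (thin lens f=41): x=8.6000 theta=-9/82 (≈-0.1098)
After 3 (propagate distance d=11): x=3031/410 (≈7.3927) theta=-9/82 (≈-0.1098)
After 4 (thin lens f=-11): x=3031/410 (≈7.3927) theta=1268/2255 (≈0.5623)
After 5 (propagate distance d=32 (to screen)): x=114493/4510 (≈25.3865) theta=1268/2255 (≈0.5623)
Rounded to 4 decimal places: x = 25.3865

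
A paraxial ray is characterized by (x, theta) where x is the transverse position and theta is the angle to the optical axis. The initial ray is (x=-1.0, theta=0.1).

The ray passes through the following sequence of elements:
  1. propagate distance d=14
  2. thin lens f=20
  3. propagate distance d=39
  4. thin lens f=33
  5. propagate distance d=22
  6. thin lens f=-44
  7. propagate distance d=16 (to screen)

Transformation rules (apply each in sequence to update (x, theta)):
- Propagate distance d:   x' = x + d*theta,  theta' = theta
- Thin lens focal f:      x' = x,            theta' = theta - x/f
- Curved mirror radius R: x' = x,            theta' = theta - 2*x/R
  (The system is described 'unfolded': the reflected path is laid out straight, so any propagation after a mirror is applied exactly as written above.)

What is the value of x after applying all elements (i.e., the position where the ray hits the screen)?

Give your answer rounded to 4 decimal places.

Answer: 3.5733

Derivation:
Initial: x=-1.0000 theta=0.1000
After 1 (propagate distance d=14): x=0.4000 theta=0.1000
After 2 (thin lens f=20): x=0.4000 theta=0.0800
After 3 (propagate distance d=39): x=3.5200 theta=0.0800
After 4 (thin lens f=33): x=3.5200 theta=-2/75 (≈-0.0267)
After 5 (propagate distance d=22): x=44/15 (≈2.9333) theta=-2/75 (≈-0.0267)
After 6 (thin lens f=-44): x=44/15 (≈2.9333) theta=0.0400
After 7 (propagate distance d=16 (to screen)): x=268/75 (≈3.5733) theta=0.0400
Rounded to 4 decimal places: x = 3.5733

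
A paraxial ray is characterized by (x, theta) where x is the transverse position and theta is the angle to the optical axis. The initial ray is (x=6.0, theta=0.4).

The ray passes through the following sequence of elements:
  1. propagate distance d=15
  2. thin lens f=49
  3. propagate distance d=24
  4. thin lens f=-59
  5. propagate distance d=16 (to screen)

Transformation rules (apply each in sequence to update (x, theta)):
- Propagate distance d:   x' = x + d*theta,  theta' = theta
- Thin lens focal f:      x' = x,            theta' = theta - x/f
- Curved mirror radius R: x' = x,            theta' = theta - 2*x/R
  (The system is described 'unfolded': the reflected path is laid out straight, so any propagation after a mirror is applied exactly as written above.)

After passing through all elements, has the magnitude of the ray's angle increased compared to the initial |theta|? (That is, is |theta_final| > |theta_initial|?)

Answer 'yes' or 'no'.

Initial: x=6.0000 theta=0.4000
After 1 (propagate distance d=15): x=12.0000 theta=0.4000
After 2 (thin lens f=49): x=12.0000 theta=38/245 (≈0.1551)
After 3 (propagate distance d=24): x=3852/245 (≈15.7224) theta=38/245 (≈0.1551)
After 4 (thin lens f=-59): x=3852/245 (≈15.7224) theta=6094/14455 (≈0.4216)
After 5 (propagate distance d=16 (to screen)): x=6628/295 (≈22.4678) theta=6094/14455 (≈0.4216)
|theta_initial|=0.4000 |theta_final|=6094/14455 (≈0.4216) -> increased

Answer: yes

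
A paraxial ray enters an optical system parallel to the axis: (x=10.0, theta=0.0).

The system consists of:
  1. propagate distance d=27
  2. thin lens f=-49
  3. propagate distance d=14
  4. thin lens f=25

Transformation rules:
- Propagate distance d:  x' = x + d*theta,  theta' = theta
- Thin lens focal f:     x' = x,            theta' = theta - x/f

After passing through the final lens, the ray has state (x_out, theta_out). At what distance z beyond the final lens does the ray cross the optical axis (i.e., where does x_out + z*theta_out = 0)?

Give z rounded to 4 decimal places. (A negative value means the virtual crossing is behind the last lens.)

Answer: 41.4474

Derivation:
Initial: x=10.0000 theta=0.0000
After 1 (propagate distance d=27): x=10.0000 theta=0.0000
After 2 (thin lens f=-49): x=10.0000 theta=10/49 (≈0.2041)
After 3 (propagate distance d=14): x=90/7 (≈12.8571) theta=10/49 (≈0.2041)
After 4 (thin lens f=25): x=90/7 (≈12.8571) theta=-76/245 (≈-0.3102)
z_focus = -x_out/theta_out = -(90/7)/(-76/245) = 1575/38 ≈ 41.4474
Rounded to 4 decimal places: z = 41.4474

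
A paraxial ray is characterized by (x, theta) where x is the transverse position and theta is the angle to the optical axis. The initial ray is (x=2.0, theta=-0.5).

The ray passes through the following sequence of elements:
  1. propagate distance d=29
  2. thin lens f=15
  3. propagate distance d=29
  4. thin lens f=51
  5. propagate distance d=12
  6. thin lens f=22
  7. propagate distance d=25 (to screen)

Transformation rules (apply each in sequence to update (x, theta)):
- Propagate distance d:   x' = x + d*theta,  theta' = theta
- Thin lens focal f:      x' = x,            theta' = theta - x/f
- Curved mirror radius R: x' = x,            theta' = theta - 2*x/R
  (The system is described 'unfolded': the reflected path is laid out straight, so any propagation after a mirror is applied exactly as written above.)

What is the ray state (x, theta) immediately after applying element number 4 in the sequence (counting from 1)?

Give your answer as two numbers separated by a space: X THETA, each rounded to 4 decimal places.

Initial: x=2.0000 theta=-0.5000
After 1 (propagate distance d=29): x=-12.5000 theta=-0.5000
After 2 (thin lens f=15): x=-12.5000 theta=1/3 (≈0.3333)
After 3 (propagate distance d=29): x=-17/6 (≈-2.8333) theta=1/3 (≈0.3333)
After 4 (thin lens f=51): x=-17/6 (≈-2.8333) theta=7/18 (≈0.3889)
Rounded to 4 decimal places: x = -2.8333, theta = 0.3889

Answer: -2.8333 0.3889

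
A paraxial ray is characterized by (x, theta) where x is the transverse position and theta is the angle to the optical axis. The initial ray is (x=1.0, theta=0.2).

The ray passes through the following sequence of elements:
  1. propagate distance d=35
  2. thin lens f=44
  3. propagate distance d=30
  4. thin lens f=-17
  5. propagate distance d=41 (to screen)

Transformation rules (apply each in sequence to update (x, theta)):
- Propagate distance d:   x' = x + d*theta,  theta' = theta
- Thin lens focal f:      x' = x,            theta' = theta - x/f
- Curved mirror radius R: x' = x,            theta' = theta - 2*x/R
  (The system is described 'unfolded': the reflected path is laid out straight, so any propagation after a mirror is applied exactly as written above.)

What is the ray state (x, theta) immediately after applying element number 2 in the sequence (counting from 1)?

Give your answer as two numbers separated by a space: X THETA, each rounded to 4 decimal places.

Answer: 8.0000 0.0182

Derivation:
Initial: x=1.0000 theta=0.2000
After 1 (propagate distance d=35): x=8.0000 theta=0.2000
After 2 (thin lens f=44): x=8.0000 theta=1/55 (≈0.0182)
Rounded to 4 decimal places: x = 8.0000, theta = 0.0182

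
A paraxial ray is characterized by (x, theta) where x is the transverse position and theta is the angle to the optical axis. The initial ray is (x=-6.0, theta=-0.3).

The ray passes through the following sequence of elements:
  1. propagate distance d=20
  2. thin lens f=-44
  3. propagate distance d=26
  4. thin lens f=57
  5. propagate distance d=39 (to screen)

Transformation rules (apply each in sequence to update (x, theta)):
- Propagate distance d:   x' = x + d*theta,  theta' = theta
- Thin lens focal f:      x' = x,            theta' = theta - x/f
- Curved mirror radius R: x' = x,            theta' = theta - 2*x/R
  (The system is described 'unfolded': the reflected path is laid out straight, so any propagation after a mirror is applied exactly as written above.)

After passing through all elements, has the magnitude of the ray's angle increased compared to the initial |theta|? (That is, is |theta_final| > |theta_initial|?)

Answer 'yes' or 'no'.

Answer: no

Derivation:
Initial: x=-6.0000 theta=-0.3000
After 1 (propagate distance d=20): x=-12.0000 theta=-0.3000
After 2 (thin lens f=-44): x=-12.0000 theta=-63/110 (≈-0.5727)
After 3 (propagate distance d=26): x=-1479/55 (≈-26.8909) theta=-63/110 (≈-0.5727)
After 4 (thin lens f=57): x=-1479/55 (≈-26.8909) theta=-211/2090 (≈-0.1010)
After 5 (propagate distance d=39 (to screen)): x=-64431/2090 (≈-30.8282) theta=-211/2090 (≈-0.1010)
|theta_initial|=0.3000 |theta_final|=211/2090 (≈0.1010) -> not increased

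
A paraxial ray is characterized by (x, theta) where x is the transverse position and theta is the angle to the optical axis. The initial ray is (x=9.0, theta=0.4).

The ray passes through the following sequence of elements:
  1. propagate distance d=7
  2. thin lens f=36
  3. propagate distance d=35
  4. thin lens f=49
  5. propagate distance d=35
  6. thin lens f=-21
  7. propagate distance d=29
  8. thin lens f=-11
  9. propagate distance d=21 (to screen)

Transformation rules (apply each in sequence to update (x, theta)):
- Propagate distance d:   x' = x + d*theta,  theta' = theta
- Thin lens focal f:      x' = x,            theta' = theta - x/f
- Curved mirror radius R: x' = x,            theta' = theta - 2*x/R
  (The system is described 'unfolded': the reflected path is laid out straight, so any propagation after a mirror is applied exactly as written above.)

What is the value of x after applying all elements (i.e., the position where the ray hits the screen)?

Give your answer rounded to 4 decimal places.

Answer: 29.2850

Derivation:
Initial: x=9.0000 theta=0.4000
After 1 (propagate distance d=7): x=11.8000 theta=0.4000
After 2 (thin lens f=36): x=11.8000 theta=13/180 (≈0.0722)
After 3 (propagate distance d=35): x=2579/180 (≈14.3278) theta=13/180 (≈0.0722)
After 4 (thin lens f=49): x=2579/180 (≈14.3278) theta=-971/4410 (≈-0.2202)
After 5 (propagate distance d=35): x=927/140 (≈6.6214) theta=-971/4410 (≈-0.2202)
After 6 (thin lens f=-21): x=927/140 (≈6.6214) theta=839/8820 (≈0.0951)
After 7 (propagate distance d=29): x=20683/2205 (≈9.3800) theta=839/8820 (≈0.0951)
After 8 (thin lens f=-11): x=20683/2205 (≈9.3800) theta=91961/97020 (≈0.9479)
After 9 (propagate distance d=21 (to screen)): x=2841233/97020 (≈29.2850) theta=91961/97020 (≈0.9479)
Rounded to 4 decimal places: x = 29.2850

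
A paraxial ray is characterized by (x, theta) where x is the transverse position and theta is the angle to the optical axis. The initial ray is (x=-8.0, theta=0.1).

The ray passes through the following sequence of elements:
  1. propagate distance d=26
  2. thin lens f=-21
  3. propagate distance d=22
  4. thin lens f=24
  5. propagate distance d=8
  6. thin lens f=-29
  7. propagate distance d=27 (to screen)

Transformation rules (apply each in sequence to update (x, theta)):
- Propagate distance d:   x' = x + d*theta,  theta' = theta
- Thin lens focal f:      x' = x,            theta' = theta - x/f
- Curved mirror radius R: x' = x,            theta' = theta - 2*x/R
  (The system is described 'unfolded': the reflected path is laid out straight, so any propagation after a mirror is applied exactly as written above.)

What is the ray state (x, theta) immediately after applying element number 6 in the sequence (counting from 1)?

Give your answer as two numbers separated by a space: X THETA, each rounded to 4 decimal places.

Initial: x=-8.0000 theta=0.1000
After 1 (propagate distance d=26): x=-5.4000 theta=0.1000
After 2 (thin lens f=-21): x=-5.4000 theta=-11/70 (≈-0.1571)
After 3 (propagate distance d=22): x=-62/7 (≈-8.8571) theta=-11/70 (≈-0.1571)
After 4 (thin lens f=24): x=-62/7 (≈-8.8571) theta=89/420 (≈0.2119)
After 5 (propagate distance d=8): x=-752/105 (≈-7.1619) theta=89/420 (≈0.2119)
After 6 (thin lens f=-29): x=-752/105 (≈-7.1619) theta=-61/1740 (≈-0.0351)
Rounded to 4 decimal places: x = -7.1619, theta = -0.0351

Answer: -7.1619 -0.0351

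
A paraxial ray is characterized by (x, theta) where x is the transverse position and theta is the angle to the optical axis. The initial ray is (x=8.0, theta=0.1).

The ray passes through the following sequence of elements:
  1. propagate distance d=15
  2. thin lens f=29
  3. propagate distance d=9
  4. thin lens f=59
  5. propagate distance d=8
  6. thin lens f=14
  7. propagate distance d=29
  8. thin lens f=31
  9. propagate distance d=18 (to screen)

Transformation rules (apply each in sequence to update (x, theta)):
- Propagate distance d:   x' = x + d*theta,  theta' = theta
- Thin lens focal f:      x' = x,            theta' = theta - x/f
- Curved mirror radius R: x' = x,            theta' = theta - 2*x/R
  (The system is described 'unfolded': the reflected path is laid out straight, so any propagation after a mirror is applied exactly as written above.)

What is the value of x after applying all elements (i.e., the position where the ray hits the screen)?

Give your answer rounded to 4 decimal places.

Initial: x=8.0000 theta=0.1000
After 1 (propagate distance d=15): x=9.5000 theta=0.1000
After 2 (thin lens f=29): x=9.5000 theta=-33/145 (≈-0.2276)
After 3 (propagate distance d=9): x=2161/290 (≈7.4517) theta=-33/145 (≈-0.2276)
After 4 (thin lens f=59): x=2161/290 (≈7.4517) theta=-1211/3422 (≈-0.3539)
After 5 (propagate distance d=8): x=79059/17110 (≈4.6206) theta=-1211/3422 (≈-0.3539)
After 6 (thin lens f=14): x=79059/17110 (≈4.6206) theta=-163829/239540 (≈-0.6839)
After 7 (propagate distance d=29): x=-728843/47908 (≈-15.2134) theta=-163829/239540 (≈-0.6839)
After 8 (thin lens f=31): x=-728843/47908 (≈-15.2134) theta=-358621/1856435 (≈-0.1932)
After 9 (propagate distance d=18 (to screen)): x=-138791377/7425740 (≈-18.6906) theta=-358621/1856435 (≈-0.1932)
Rounded to 4 decimal places: x = -18.6906

Answer: -18.6906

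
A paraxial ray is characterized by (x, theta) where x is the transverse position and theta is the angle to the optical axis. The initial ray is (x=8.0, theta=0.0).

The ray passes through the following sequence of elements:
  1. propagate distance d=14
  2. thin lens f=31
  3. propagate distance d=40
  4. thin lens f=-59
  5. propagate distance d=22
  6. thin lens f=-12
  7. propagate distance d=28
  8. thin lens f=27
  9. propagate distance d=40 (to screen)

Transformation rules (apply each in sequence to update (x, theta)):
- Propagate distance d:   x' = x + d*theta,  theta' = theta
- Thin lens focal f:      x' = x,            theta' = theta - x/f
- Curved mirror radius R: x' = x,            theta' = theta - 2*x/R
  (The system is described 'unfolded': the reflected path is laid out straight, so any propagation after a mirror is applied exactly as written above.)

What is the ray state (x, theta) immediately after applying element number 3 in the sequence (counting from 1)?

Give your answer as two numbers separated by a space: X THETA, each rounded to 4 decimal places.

Answer: -2.3226 -0.2581

Derivation:
Initial: x=8.0000 theta=0.0000
After 1 (propagate distance d=14): x=8.0000 theta=0.0000
After 2 (thin lens f=31): x=8.0000 theta=-8/31 (≈-0.2581)
After 3 (propagate distance d=40): x=-72/31 (≈-2.3226) theta=-8/31 (≈-0.2581)
Rounded to 4 decimal places: x = -2.3226, theta = -0.2581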